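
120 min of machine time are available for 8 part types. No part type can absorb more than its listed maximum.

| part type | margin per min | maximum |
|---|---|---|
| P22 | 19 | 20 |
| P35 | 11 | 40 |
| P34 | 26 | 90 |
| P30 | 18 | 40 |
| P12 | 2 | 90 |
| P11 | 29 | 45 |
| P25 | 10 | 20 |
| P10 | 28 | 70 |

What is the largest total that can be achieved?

Rank by margin per min: P11 29 > P10 28 > P34 26 > P22 19 > P30 18 > P35 11 > P25 10 > P12 2.
Give P11 45 to hit its cap of 45 ; 75 left.
P10 takes 70 to reach its cap of 70 ; 5 left.
P34: +5 (room for 90) → 5. Pool exhausted.
Total = 26×5 + 29×45 + 28×70 = 3395.

3395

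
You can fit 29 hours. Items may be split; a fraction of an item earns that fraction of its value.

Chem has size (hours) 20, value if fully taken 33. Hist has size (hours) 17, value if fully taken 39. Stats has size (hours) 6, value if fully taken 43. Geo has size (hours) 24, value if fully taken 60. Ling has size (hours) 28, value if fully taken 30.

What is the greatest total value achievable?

Sort by value density: Stats 43/6≈7.17, Geo 60/24≈2.5, Hist 39/17≈2.29, Chem 33/20≈1.65, Ling 30/28≈1.07.
Take all of Stats (6 hours, value 43) → 23 hours left.
Only 23 hours remain; take 23/24 of Geo for value 60×23/24 = 57.5.
Total value = 100.5.

100.5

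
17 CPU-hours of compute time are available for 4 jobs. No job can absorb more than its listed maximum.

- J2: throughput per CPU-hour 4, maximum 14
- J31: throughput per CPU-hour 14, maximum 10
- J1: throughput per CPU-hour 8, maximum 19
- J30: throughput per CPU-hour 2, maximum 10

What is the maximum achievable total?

Order the jobs by throughput per CPU-hour: J31 14 > J1 8 > J2 4 > J30 2.
J31: +10 to 10 (cap) ; 7 left.
J1 has room for 19 but only 7 remain, so it gets 7.
Total = 14×10 + 8×7 = 196.

196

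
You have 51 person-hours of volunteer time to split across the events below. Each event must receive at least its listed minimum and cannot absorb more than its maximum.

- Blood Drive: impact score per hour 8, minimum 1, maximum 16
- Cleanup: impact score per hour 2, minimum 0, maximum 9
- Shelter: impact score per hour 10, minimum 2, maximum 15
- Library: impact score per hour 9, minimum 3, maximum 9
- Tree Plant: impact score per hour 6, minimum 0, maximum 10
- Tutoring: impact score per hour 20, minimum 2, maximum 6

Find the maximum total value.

Meeting every minimum uses 1+0+2+3+0+2 = 8 person-hours, leaving 43.
Rank by impact score per hour: Tutoring 20 > Shelter 10 > Library 9 > Blood Drive 8 > Tree Plant 6 > Cleanup 2.
Tutoring: +4 to 6 (cap) — 39 left.
Shelter takes 13 more to reach its cap of 15 — 26 left.
Library: +6 to 9 (cap) — 20 left.
Blood Drive: +15 to 16 (cap) — 5 left.
Tree Plant: +5 (room for 10) → 5. Pool exhausted.
Total = 8×16 + 10×15 + 9×9 + 6×5 + 20×6 = 509.

509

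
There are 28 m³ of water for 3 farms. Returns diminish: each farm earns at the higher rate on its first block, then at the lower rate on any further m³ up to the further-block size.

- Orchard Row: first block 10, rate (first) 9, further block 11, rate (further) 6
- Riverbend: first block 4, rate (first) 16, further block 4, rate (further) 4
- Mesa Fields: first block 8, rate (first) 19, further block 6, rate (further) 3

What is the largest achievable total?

Order all 6 blocks by rate: Mesa Fields/T1 19 > Riverbend/T1 16 > Orchard Row/T1 9 > Orchard Row/T2 6 > Riverbend/T2 4 > Mesa Fields/T2 3.
Mesa Fields/T1 (19): +8 ; 20 left.
Riverbend T1 at 16: fill all 4 ; 16 left.
Orchard Row T1 at 9: fill all 10 ; 6 left.
Orchard Row/T2: +6 of 11 at 6; pool empty.
Total = 19×8 + 16×4 + 9×10 + 6×6 = 342.

342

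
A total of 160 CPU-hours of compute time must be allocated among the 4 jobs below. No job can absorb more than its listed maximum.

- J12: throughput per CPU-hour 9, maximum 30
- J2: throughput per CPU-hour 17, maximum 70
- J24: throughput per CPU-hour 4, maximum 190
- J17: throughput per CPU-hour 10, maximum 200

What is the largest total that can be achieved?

Rank by throughput per CPU-hour: J2 17 > J17 10 > J12 9 > J24 4.
J2 takes 70 to reach its cap of 70 ; 90 left.
Only 90 left; J17 takes them to reach 90.
Total = 17×70 + 10×90 = 2090.

2090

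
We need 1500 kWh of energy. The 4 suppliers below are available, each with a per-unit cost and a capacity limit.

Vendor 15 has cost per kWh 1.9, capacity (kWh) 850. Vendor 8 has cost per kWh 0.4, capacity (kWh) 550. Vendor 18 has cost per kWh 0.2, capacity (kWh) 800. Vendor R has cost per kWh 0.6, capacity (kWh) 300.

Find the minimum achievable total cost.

Cheapest first:
Vendor 18 at 0.2: take all 800 kWh ; 700 still needed.
Take 550 from Vendor 8 at 0.4 ; need 150 more.
Vendor R (0.6): take the remaining 150 ; done.
Vendor 15: unused.
Cost = 800×0.2 + 550×0.4 + 150×0.6 = 470.

470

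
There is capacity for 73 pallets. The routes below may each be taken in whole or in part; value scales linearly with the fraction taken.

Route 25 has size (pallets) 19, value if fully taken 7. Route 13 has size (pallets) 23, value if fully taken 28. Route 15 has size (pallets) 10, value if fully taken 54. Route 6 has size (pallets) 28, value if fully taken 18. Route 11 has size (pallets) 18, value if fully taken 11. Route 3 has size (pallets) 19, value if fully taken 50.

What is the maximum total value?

Sort by value density: Route 15 54/10≈5.4, Route 3 50/19≈2.63, Route 13 28/23≈1.22, Route 6 18/28≈0.643, Route 11 11/18≈0.611, Route 25 7/19≈0.368.
All 10 pallets of Route 15 fit (value 54) → 63 remain.
Route 3: take in full, 19 pallets for value 50 → 44 left.
All 23 pallets of Route 13 fit (value 28) → 21 remain.
Only 21 pallets remain; take 21/28 of Route 6 for value 18×21/28 = 13.5.
Total value = 145.5.

145.5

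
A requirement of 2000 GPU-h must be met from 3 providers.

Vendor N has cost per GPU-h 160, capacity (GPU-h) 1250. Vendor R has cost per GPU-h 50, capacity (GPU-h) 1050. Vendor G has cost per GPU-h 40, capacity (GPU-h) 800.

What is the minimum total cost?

108500

Fill from the cheapest provider first.
Vendor G at 40: take all 800 GPU-h — 1200 still needed.
Take 1050 from Vendor R at 50 — need 150 more.
Vendor N at 160: take 150 of its 1250 — requirement met.
Cost = 800×40 + 1050×50 + 150×160 = 108500.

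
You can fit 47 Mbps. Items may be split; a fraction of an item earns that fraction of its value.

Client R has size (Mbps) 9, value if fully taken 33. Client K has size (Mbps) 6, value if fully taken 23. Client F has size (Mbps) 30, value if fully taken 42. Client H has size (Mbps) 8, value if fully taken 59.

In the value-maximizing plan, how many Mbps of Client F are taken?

Sort by value density: Client H 59/8≈7.38, Client K 23/6≈3.83, Client R 33/9≈3.67, Client F 42/30≈1.4.
Take all of Client H (8 Mbps, value 59) — 39 Mbps left.
All 6 Mbps of Client K fit (value 23) — 33 remain.
Client R: take in full, 9 Mbps for value 33 — 24 left.
24 Mbps left: a 24/30 share of Client F gives 42×24/30 = 33.6.

24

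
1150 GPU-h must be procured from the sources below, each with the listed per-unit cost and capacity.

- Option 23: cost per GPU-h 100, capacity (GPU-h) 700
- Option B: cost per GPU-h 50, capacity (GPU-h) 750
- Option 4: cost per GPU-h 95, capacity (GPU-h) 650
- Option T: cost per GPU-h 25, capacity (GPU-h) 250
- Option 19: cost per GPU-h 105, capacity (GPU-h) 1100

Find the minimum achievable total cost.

58000

Use sources in increasing cost order.
Take 250 from Option T at 25 → need 900 more.
Option B at 50: take all 750 GPU-h → 150 still needed.
Take 150 from Option 4 at 95 to finish.
Option 23, Option 19: unused.
Cost = 250×25 + 750×50 + 150×95 = 58000.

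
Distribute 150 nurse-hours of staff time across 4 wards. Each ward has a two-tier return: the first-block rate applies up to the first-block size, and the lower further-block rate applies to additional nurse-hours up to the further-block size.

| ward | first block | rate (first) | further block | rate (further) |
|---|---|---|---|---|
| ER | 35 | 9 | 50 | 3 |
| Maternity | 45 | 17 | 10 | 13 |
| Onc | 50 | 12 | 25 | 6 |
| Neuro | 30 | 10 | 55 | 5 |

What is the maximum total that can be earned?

Order all 8 blocks by rate: Maternity/first 17 > Maternity/second 13 > Onc/first 12 > Neuro/first 10 > ER/first 9 > Onc/second 6 > Neuro/second 5 > ER/second 3.
Maternity/first (17): +45 ; 105 left.
Maternity second at 13: fill all 10 ; 95 left.
Onc/first (12): +50 ; 45 left.
Neuro first at 10: fill all 30 ; 15 left.
ER first at 9: only 15 left, fill 15.
Total = 17×45 + 13×10 + 12×50 + 10×30 + 9×15 = 1930.

1930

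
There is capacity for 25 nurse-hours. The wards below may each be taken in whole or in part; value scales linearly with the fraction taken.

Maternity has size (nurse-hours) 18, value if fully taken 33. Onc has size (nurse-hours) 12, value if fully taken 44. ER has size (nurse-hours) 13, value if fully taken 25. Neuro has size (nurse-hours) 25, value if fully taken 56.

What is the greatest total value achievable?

73.12

Best value per unit of size first: Onc 44/12≈3.67, Neuro 56/25≈2.24, ER 25/13≈1.92, Maternity 33/18≈1.83.
Take all of Onc (12 nurse-hours, value 44) — 13 nurse-hours left.
Fill the last 13 nurse-hours with part of Neuro: 13/25 of it earns 29.12.
Total value = 73.12.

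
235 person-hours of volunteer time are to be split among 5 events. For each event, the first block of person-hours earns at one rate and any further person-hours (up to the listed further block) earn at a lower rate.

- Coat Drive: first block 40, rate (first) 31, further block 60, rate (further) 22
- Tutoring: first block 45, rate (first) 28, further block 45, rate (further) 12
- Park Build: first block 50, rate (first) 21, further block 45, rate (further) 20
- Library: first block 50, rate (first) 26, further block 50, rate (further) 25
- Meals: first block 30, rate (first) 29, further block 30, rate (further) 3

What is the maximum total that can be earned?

6360

Treat each block as its own option and order by rate: Coat Drive/tier1 31 > Meals/tier1 29 > Tutoring/tier1 28 > Library/tier1 26 > Library/tier2 25 > Coat Drive/tier2 22 > Park Build/tier1 21 > Park Build/tier2 20 > Tutoring/tier2 12 > Meals/tier2 3.
Coat Drive/tier1 (31): +40 ; 195 left.
Meals tier1 at 29: fill all 30 ; 165 left.
Fill Tutoring tier1 block (45 at 28) ; 120 left.
Fill Library tier1 block (50 at 26) ; 70 left.
Library tier2 at 25: fill all 50 ; 20 left.
20 remain; put them into Coat Drive tier2 at 22.
Total = 31×40 + 29×30 + 28×45 + 26×50 + 25×50 + 22×20 = 6360.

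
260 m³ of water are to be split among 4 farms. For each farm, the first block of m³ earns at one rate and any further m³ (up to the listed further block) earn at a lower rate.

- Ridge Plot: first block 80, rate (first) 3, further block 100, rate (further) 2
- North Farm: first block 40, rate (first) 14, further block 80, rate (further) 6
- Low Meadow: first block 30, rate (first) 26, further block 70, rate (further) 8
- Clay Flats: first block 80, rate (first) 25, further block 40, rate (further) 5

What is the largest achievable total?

4140

Rank every tier by rate: Low Meadow/T1 26 > Clay Flats/T1 25 > North Farm/T1 14 > Low Meadow/T2 8 > North Farm/T2 6 > Clay Flats/T2 5 > Ridge Plot/T1 3 > Ridge Plot/T2 2.
Low Meadow T1 at 26: fill all 30 ; 230 left.
Clay Flats T1 at 25: fill all 80 ; 150 left.
North Farm/T1 (14): +40 ; 110 left.
Low Meadow T2 at 8: fill all 70 ; 40 left.
North Farm/T2: +40 of 80 at 6; pool empty.
Total = 26×30 + 25×80 + 14×40 + 8×70 + 6×40 = 4140.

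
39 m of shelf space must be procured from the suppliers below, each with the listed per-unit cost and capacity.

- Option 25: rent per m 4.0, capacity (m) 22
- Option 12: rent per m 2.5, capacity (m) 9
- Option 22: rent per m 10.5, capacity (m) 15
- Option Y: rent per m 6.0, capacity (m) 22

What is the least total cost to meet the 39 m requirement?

158.5

Fill from the cheapest supplier first.
Option 12 (2.5): use full 9 → 30 m to go.
Option 25 at 4.0: take all 22 m → 8 still needed.
Take 8 from Option Y at 6.0 to finish.
Option 22: unused.
Cost = 9×2.5 + 22×4.0 + 8×6.0 = 158.5.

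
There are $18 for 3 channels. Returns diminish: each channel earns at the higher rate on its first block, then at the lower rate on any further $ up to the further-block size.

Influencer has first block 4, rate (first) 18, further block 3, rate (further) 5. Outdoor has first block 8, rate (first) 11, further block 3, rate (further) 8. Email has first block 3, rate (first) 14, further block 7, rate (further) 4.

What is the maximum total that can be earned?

226

Treat each block as its own option and order by rate: Influencer/T1 18 > Email/T1 14 > Outdoor/T1 11 > Outdoor/T2 8 > Influencer/T2 5 > Email/T2 4.
Influencer T1 at 18: fill all 4 — 14 left.
Fill Email T1 block (3 at 14) — 11 left.
Outdoor/T1 (11): +8 — 3 left.
Outdoor/T2 (8): +3 — 0 left.
Total = 18×4 + 14×3 + 11×8 + 8×3 = 226.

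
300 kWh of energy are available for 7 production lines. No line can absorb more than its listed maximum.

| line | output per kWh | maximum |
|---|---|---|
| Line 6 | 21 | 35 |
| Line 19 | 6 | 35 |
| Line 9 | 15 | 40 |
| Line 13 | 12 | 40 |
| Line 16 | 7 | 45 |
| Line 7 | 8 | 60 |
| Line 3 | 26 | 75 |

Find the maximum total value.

Order the production lines by output per kWh: Line 3 26 > Line 6 21 > Line 9 15 > Line 13 12 > Line 7 8 > Line 16 7 > Line 19 6.
Give Line 3 75 to hit its cap of 75 → 225 left.
Line 6 takes 35 to reach its cap of 35 → 190 left.
Line 9 takes 40 to reach its cap of 40 → 150 left.
Give Line 13 40 to hit its cap of 40 → 110 left.
Line 7 takes 60 to reach its cap of 60 → 50 left.
Line 16: +45 to 45 (cap) → 5 left.
Line 19: +5 (room for 35) → 5. Pool exhausted.
Total = 21×35 + 6×5 + 15×40 + 12×40 + 7×45 + 8×60 + 26×75 = 4590.

4590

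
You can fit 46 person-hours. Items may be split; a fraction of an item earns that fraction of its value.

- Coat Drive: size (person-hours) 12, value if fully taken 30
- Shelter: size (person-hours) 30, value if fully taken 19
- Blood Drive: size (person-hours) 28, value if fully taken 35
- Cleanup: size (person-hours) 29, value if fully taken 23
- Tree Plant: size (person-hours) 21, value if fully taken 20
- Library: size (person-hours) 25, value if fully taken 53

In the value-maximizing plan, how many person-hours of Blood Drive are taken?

Rank by value-to-size ratio: Coat Drive 30/12≈2.5, Library 53/25≈2.12, Blood Drive 35/28≈1.25, Tree Plant 20/21≈0.952, Cleanup 23/29≈0.793, Shelter 19/30≈0.633.
Coat Drive: take in full, 12 person-hours for value 30 ; 34 left.
Library: take in full, 25 person-hours for value 53 ; 9 left.
Only 9 person-hours remain; take 9/28 of Blood Drive for value 35×9/28 = 11.25.

9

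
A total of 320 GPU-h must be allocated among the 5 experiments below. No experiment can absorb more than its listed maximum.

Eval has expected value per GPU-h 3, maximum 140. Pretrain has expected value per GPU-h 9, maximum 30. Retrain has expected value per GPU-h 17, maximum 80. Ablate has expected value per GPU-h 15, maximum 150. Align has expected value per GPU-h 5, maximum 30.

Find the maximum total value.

4120

Order the experiments by expected value per GPU-h: Retrain 17 > Ablate 15 > Pretrain 9 > Align 5 > Eval 3.
Retrain takes 80 to reach its cap of 80 ; 240 left.
Ablate: +150 to 150 (cap) ; 90 left.
Pretrain: +30 to 30 (cap) ; 60 left.
Align takes 30 to reach its cap of 30 ; 30 left.
Eval: +30 (room for 140) → 30. Pool exhausted.
Total = 3×30 + 9×30 + 17×80 + 15×150 + 5×30 = 4120.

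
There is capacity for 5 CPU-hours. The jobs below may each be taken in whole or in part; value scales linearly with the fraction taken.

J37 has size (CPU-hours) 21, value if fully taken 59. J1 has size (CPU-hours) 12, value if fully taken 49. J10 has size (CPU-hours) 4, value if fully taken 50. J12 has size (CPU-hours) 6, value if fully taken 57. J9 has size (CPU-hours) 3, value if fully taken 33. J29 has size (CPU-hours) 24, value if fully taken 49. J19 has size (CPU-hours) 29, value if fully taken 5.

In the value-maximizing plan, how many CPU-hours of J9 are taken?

Sort by value density: J10 50/4≈12.5, J9 33/3≈11, J12 57/6≈9.5, J1 49/12≈4.08, J37 59/21≈2.81, J29 49/24≈2.04, J19 5/29≈0.172.
All 4 CPU-hours of J10 fit (value 50) — 1 remain.
Only 1 CPU-hours remain; take 1/3 of J9 for value 33×1/3 = 11.

1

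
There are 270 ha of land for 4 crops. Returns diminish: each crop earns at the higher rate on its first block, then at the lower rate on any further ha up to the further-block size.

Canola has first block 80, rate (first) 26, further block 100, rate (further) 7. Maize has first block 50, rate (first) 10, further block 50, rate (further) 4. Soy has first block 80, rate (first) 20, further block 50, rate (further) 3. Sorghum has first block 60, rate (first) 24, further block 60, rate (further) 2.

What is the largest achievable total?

5620

Order all 8 blocks by rate: Canola/tier1 26 > Sorghum/tier1 24 > Soy/tier1 20 > Maize/tier1 10 > Canola/tier2 7 > Maize/tier2 4 > Soy/tier2 3 > Sorghum/tier2 2.
Fill Canola tier1 block (80 at 26) — 190 left.
Fill Sorghum tier1 block (60 at 24) — 130 left.
Soy tier1 at 20: fill all 80 — 50 left.
Maize tier1 at 10: fill all 50 — 0 left.
Total = 26×80 + 24×60 + 20×80 + 10×50 = 5620.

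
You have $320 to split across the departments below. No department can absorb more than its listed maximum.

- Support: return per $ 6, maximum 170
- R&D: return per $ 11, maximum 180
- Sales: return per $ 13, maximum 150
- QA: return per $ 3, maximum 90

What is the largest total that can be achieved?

3820

Order the departments by return per $: Sales 13 > R&D 11 > Support 6 > QA 3.
Sales: +150 to 150 (cap) ; 170 left.
Only 170 left; R&D takes them to reach 170.
Total = 11×170 + 13×150 = 3820.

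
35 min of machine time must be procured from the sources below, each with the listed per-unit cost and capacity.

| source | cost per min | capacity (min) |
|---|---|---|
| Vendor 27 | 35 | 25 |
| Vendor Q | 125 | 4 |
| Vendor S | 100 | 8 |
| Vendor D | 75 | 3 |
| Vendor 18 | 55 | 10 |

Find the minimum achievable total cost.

Use sources in increasing cost order.
Take 25 from Vendor 27 at 35 → need 10 more.
Vendor 18 at 55: take all 10 min → 0 still needed.
Vendor D, Vendor S, Vendor Q: unused.
Cost = 25×35 + 10×55 = 1425.

1425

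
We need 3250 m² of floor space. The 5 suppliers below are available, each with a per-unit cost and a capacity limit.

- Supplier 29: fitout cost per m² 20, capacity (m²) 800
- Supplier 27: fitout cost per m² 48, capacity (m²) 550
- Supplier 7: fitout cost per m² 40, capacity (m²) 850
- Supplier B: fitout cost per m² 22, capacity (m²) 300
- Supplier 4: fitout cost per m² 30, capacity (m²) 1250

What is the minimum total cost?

96500

Fill from the cheapest supplier first.
Supplier 29 (20): use full 800 → 2450 m² to go.
Supplier B (22): use full 300 → 2150 m² to go.
Supplier 4 (30): use full 1250 → 900 m² to go.
Supplier 7 at 40: take all 850 m² → 50 still needed.
Take 50 from Supplier 27 at 48 to finish.
Cost = 800×20 + 300×22 + 1250×30 + 850×40 + 50×48 = 96500.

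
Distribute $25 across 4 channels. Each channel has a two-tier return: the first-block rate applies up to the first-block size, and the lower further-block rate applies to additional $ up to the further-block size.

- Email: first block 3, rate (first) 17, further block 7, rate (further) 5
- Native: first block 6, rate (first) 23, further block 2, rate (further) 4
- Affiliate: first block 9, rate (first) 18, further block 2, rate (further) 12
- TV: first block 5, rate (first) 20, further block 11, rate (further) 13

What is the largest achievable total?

477

Treat each block as its own option and order by rate: Native/T1 23 > TV/T1 20 > Affiliate/T1 18 > Email/T1 17 > TV/T2 13 > Affiliate/T2 12 > Email/T2 5 > Native/T2 4.
Native T1 at 23: fill all 6 ; 19 left.
TV/T1 (20): +5 ; 14 left.
Affiliate/T1 (18): +9 ; 5 left.
Email T1 at 17: fill all 3 ; 2 left.
TV/T2: +2 of 11 at 13; pool empty.
Total = 23×6 + 20×5 + 18×9 + 17×3 + 13×2 = 477.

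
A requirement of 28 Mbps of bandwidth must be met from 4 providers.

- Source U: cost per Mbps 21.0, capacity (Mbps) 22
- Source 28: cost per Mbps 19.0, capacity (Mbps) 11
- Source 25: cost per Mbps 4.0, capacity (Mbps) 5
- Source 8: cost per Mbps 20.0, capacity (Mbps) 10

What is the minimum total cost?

471

Cheapest first:
Source 25 at 4.0: take all 5 Mbps ; 23 still needed.
Take 11 from Source 28 at 19.0 ; need 12 more.
Source 8 (20.0): use full 10 ; 2 Mbps to go.
Take 2 from Source U at 21.0 to finish.
Cost = 5×4.0 + 11×19.0 + 10×20.0 + 2×21.0 = 471.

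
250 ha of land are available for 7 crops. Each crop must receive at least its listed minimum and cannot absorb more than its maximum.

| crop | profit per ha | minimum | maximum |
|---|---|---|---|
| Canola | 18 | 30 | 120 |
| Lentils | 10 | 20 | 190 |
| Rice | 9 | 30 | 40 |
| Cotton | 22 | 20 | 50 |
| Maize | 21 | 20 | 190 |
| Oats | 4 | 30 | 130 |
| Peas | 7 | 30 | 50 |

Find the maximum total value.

3700

Meeting every minimum uses 30+20+30+20+20+30+30 = 180 ha, leaving 70.
Rank by profit per ha: Cotton 22 > Maize 21 > Canola 18 > Lentils 10 > Rice 9 > Peas 7 > Oats 4.
Give Cotton 30 more to hit its cap of 50 — 40 left.
Maize: +40 (room for 170) → 60. Pool exhausted.
Total = 18×30 + 10×20 + 9×30 + 22×50 + 21×60 + 4×30 + 7×30 = 3700.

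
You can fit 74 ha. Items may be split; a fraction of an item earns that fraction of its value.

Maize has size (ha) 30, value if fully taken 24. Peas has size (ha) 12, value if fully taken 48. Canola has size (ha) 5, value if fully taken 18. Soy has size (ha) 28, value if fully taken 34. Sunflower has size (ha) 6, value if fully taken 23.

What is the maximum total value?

Rank by value-to-size ratio: Peas 48/12≈4, Sunflower 23/6≈3.83, Canola 18/5≈3.6, Soy 34/28≈1.21, Maize 24/30≈0.8.
Take all of Peas (12 ha, value 48) — 62 ha left.
Sunflower: take in full, 6 ha for value 23 — 56 left.
All 5 ha of Canola fit (value 18) — 51 remain.
Take all of Soy (28 ha, value 34) — 23 ha left.
23 ha left: a 23/30 share of Maize gives 24×23/30 = 18.4.
Total value = 141.4.

141.4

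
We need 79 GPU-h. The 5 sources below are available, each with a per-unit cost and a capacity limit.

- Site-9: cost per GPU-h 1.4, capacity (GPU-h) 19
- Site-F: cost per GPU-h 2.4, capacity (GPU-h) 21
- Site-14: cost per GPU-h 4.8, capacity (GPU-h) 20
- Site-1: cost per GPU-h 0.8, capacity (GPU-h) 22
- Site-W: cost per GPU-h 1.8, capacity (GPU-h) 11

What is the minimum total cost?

Cheapest first:
Site-1 at 0.8: take all 22 GPU-h ; 57 still needed.
Site-9 (1.4): use full 19 ; 38 GPU-h to go.
Take 11 from Site-W at 1.8 ; need 27 more.
Site-F at 2.4: take all 21 GPU-h ; 6 still needed.
Site-14 at 4.8: take 6 of its 20 ; requirement met.
Cost = 22×0.8 + 19×1.4 + 11×1.8 + 21×2.4 + 6×4.8 = 143.2.

143.2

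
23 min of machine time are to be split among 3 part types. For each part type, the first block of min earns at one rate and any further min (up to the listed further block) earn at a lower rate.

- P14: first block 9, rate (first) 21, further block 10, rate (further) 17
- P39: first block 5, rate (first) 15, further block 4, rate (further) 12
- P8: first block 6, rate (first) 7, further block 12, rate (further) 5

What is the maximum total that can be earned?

419

Rank every tier by rate: P14/T1 21 > P14/T2 17 > P39/T1 15 > P39/T2 12 > P8/T1 7 > P8/T2 5.
Fill P14 T1 block (9 at 21) — 14 left.
Fill P14 T2 block (10 at 17) — 4 left.
4 remain; put them into P39 T1 at 15.
Total = 21×9 + 17×10 + 15×4 = 419.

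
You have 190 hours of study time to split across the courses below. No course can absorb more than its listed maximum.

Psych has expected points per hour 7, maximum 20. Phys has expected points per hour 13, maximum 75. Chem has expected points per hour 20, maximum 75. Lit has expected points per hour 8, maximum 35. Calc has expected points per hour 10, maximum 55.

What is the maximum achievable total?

2875

Rank by expected points per hour: Chem 20 > Phys 13 > Calc 10 > Lit 8 > Psych 7.
Chem: +75 to 75 (cap) — 115 left.
Phys takes 75 to reach its cap of 75 — 40 left.
Calc has room for 55 but only 40 remain, so it gets 40.
Total = 13×75 + 20×75 + 10×40 = 2875.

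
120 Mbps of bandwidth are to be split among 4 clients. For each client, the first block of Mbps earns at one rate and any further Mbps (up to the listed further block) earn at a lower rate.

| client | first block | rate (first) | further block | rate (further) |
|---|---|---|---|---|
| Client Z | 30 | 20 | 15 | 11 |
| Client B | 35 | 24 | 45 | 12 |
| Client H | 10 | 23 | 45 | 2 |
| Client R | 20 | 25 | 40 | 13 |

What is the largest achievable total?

2495

Order all 8 blocks by rate: Client R/first 25 > Client B/first 24 > Client H/first 23 > Client Z/first 20 > Client R/second 13 > Client B/second 12 > Client Z/second 11 > Client H/second 2.
Fill Client R first block (20 at 25) ; 100 left.
Client B first at 24: fill all 35 ; 65 left.
Client H/first (23): +10 ; 55 left.
Client Z first at 20: fill all 30 ; 25 left.
Client R second at 13: only 25 left, fill 25.
Total = 25×20 + 24×35 + 23×10 + 20×30 + 13×25 = 2495.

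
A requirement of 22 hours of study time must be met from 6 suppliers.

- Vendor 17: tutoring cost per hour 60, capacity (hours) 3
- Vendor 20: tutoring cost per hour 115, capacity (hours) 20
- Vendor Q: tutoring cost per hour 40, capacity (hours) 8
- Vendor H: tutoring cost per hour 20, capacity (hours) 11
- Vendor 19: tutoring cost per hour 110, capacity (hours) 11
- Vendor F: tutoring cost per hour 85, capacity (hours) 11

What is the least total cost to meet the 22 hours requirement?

Use suppliers in increasing cost order.
Vendor H at 20: take all 11 hours ; 11 still needed.
Take 8 from Vendor Q at 40 ; need 3 more.
Take 3 from Vendor 17 at 60 ; need 0 more.
Vendor F, Vendor 19, Vendor 20: unused.
Cost = 11×20 + 8×40 + 3×60 = 720.

720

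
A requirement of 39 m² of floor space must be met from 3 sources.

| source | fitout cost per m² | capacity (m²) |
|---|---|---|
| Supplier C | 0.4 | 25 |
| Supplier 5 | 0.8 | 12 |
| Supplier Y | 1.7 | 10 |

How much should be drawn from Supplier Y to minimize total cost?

2

Use sources in increasing cost order.
Take 25 from Supplier C at 0.4 — need 14 more.
Take 12 from Supplier 5 at 0.8 — need 2 more.
Take 2 from Supplier Y at 1.7 to finish.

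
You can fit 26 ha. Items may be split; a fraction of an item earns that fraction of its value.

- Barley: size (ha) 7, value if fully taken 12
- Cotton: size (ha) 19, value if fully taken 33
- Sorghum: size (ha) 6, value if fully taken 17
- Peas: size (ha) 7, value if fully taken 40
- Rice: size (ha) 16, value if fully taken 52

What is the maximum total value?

100.5

Rank by value-to-size ratio: Peas 40/7≈5.71, Rice 52/16≈3.25, Sorghum 17/6≈2.83, Cotton 33/19≈1.74, Barley 12/7≈1.71.
All 7 ha of Peas fit (value 40) → 19 remain.
All 16 ha of Rice fit (value 52) → 3 remain.
3 ha left: a 3/6 share of Sorghum gives 17×3/6 = 8.5.
Total value = 100.5.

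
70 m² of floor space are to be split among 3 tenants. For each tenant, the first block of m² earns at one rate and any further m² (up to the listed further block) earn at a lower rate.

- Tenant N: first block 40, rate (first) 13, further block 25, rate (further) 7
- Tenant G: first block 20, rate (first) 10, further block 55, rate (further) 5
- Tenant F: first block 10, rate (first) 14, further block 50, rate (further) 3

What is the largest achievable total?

Treat each block as its own option and order by rate: Tenant F/tier1 14 > Tenant N/tier1 13 > Tenant G/tier1 10 > Tenant N/tier2 7 > Tenant G/tier2 5 > Tenant F/tier2 3.
Tenant F/tier1 (14): +10 → 60 left.
Tenant N/tier1 (13): +40 → 20 left.
Fill Tenant G tier1 block (20 at 10) → 0 left.
Total = 14×10 + 13×40 + 10×20 = 860.

860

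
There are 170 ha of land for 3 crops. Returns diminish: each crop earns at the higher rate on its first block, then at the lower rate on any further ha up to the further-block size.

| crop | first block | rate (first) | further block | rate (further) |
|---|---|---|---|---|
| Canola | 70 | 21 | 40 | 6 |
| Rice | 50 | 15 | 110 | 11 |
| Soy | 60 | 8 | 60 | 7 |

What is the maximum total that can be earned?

2770

Treat each block as its own option and order by rate: Canola/first 21 > Rice/first 15 > Rice/second 11 > Soy/first 8 > Soy/second 7 > Canola/second 6.
Fill Canola first block (70 at 21) → 100 left.
Fill Rice first block (50 at 15) → 50 left.
Rice/second: +50 of 110 at 11; pool empty.
Total = 21×70 + 15×50 + 11×50 = 2770.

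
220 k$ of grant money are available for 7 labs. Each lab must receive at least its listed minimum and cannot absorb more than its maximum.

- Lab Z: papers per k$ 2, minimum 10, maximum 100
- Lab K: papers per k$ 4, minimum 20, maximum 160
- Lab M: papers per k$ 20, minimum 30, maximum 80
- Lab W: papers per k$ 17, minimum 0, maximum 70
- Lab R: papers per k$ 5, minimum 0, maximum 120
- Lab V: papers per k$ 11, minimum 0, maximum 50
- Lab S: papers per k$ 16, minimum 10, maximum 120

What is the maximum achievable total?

3530

Meeting every minimum uses 10+20+30+0+0+0+10 = 70 k$, leaving 150.
Order the labs by papers per k$: Lab M 20 > Lab W 17 > Lab S 16 > Lab V 11 > Lab R 5 > Lab K 4 > Lab Z 2.
Lab M takes 50 more to reach its cap of 80 → 100 left.
Give Lab W 70 more to hit its cap of 70 → 30 left.
Lab S has room for 110 more but only 30 remain, so it gets 40.
Total = 2×10 + 4×20 + 20×80 + 17×70 + 16×40 = 3530.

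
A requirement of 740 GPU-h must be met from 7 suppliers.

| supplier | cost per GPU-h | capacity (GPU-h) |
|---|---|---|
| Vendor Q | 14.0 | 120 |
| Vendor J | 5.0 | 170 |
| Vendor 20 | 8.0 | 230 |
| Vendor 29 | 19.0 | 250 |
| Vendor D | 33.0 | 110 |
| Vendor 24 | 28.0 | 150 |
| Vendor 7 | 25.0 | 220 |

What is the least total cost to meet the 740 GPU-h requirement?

8550

Fill from the cheapest supplier first.
Vendor J at 5.0: take all 170 GPU-h — 570 still needed.
Vendor 20 at 8.0: take all 230 GPU-h — 340 still needed.
Vendor Q at 14.0: take all 120 GPU-h — 220 still needed.
Take 220 from Vendor 29 at 19.0 to finish.
Vendor 7, Vendor 24, Vendor D: unused.
Cost = 170×5.0 + 230×8.0 + 120×14.0 + 220×19.0 = 8550.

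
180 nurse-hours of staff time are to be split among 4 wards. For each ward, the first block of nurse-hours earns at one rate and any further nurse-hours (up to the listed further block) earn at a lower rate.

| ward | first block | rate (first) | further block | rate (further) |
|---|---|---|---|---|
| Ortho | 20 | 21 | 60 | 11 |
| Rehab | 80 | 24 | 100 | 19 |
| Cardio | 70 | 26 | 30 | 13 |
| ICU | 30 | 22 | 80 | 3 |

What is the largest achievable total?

4400

Treat each block as its own option and order by rate: Cardio/T1 26 > Rehab/T1 24 > ICU/T1 22 > Ortho/T1 21 > Rehab/T2 19 > Cardio/T2 13 > Ortho/T2 11 > ICU/T2 3.
Fill Cardio T1 block (70 at 26) → 110 left.
Rehab/T1 (24): +80 → 30 left.
ICU/T1 (22): +30 → 0 left.
Total = 26×70 + 24×80 + 22×30 = 4400.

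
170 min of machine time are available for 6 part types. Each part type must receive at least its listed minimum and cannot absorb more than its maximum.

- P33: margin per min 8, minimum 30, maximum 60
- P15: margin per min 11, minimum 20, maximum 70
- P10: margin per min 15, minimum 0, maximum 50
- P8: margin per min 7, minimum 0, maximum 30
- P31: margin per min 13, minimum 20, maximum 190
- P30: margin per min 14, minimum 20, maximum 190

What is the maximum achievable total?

Meeting every minimum uses 30+20+0+0+20+20 = 90 min, leaving 80.
Highest margin per min first: P10 15 > P30 14 > P31 13 > P15 11 > P33 8 > P8 7.
Give P10 50 more to hit its cap of 50 → 30 left.
Only 30 left; P30 takes them to reach 50.
Total = 8×30 + 11×20 + 15×50 + 13×20 + 14×50 = 2170.

2170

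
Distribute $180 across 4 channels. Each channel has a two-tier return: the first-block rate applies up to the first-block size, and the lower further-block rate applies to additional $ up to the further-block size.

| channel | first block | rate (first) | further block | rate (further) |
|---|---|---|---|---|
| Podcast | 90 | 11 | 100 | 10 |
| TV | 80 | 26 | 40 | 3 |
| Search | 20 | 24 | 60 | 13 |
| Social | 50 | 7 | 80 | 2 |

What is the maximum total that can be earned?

3560

Order all 8 blocks by rate: TV/tier1 26 > Search/tier1 24 > Search/tier2 13 > Podcast/tier1 11 > Podcast/tier2 10 > Social/tier1 7 > TV/tier2 3 > Social/tier2 2.
TV/tier1 (26): +80 — 100 left.
Search/tier1 (24): +20 — 80 left.
Search/tier2 (13): +60 — 20 left.
Podcast tier1 at 11: only 20 left, fill 20.
Total = 26×80 + 24×20 + 13×60 + 11×20 = 3560.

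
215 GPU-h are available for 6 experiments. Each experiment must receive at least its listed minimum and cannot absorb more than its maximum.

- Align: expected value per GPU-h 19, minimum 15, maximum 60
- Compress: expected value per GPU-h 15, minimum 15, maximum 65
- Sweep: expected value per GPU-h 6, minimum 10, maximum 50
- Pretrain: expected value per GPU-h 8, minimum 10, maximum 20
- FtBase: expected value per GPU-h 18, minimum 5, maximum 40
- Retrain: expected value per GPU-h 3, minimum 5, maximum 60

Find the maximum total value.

Meeting every minimum uses 15+15+10+10+5+5 = 60 GPU-h, leaving 155.
Order the experiments by expected value per GPU-h: Align 19 > FtBase 18 > Compress 15 > Pretrain 8 > Sweep 6 > Retrain 3.
Align: +45 to 60 (cap) ; 110 left.
FtBase takes 35 more to reach its cap of 40 ; 75 left.
Compress takes 50 more to reach its cap of 65 ; 25 left.
Give Pretrain 10 more to hit its cap of 20 ; 15 left.
Only 15 left; Sweep takes them to reach 25.
Total = 19×60 + 15×65 + 6×25 + 8×20 + 18×40 + 3×5 = 3160.

3160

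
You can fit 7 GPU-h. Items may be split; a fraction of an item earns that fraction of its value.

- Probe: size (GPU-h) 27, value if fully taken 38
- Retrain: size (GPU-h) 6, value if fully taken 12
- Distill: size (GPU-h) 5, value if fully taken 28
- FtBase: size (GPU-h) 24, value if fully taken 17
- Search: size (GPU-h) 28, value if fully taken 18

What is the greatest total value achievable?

32

Rank by value-to-size ratio: Distill 28/5≈5.6, Retrain 12/6≈2, Probe 38/27≈1.41, FtBase 17/24≈0.708, Search 18/28≈0.643.
All 5 GPU-h of Distill fit (value 28) — 2 remain.
Only 2 GPU-h remain; take 2/6 of Retrain for value 12×2/6 = 4.
Total value = 32.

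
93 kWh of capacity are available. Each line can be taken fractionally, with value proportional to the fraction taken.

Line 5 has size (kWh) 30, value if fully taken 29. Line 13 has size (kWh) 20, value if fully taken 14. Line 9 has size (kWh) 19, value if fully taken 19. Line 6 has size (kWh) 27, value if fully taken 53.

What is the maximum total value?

112.9

Best value per unit of size first: Line 6 53/27≈1.96, Line 9 19/19≈1, Line 5 29/30≈0.967, Line 13 14/20≈0.7.
Line 6: take in full, 27 kWh for value 53 → 66 left.
Line 9: take in full, 19 kWh for value 19 → 47 left.
Line 5: take in full, 30 kWh for value 29 → 17 left.
Fill the last 17 kWh with part of Line 13: 17/20 of it earns 11.9.
Total value = 112.9.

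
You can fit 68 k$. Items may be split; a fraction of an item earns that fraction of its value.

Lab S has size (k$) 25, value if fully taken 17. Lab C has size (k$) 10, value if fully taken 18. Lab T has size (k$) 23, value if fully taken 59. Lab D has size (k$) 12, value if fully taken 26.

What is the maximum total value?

Rank by value-to-size ratio: Lab T 59/23≈2.57, Lab D 26/12≈2.17, Lab C 18/10≈1.8, Lab S 17/25≈0.68.
All 23 k$ of Lab T fit (value 59) ; 45 remain.
Lab D: take in full, 12 k$ for value 26 ; 33 left.
Take all of Lab C (10 k$, value 18) ; 23 k$ left.
23 k$ left: a 23/25 share of Lab S gives 17×23/25 = 15.64.
Total value = 118.64.

118.64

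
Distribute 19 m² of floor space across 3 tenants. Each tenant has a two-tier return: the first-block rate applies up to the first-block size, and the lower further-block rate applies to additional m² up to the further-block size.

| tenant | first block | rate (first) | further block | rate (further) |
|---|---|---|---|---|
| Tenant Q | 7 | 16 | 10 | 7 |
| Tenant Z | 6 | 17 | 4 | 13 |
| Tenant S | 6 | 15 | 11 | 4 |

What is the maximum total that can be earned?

Treat each block as its own option and order by rate: Tenant Z/T1 17 > Tenant Q/T1 16 > Tenant S/T1 15 > Tenant Z/T2 13 > Tenant Q/T2 7 > Tenant S/T2 4.
Tenant Z/T1 (17): +6 — 13 left.
Tenant Q/T1 (16): +7 — 6 left.
Tenant S T1 at 15: fill all 6 — 0 left.
Total = 17×6 + 16×7 + 15×6 = 304.

304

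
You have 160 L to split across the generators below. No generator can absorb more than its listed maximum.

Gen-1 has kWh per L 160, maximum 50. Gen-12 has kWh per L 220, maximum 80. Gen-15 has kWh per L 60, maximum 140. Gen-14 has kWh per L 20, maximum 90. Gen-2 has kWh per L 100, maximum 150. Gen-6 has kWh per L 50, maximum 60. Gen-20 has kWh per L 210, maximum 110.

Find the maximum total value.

Highest kWh per L first: Gen-12 220 > Gen-20 210 > Gen-1 160 > Gen-2 100 > Gen-15 60 > Gen-6 50 > Gen-14 20.
Gen-12 takes 80 to reach its cap of 80 ; 80 left.
Gen-20: +80 (room for 110) → 80. Pool exhausted.
Total = 220×80 + 210×80 = 34400.

34400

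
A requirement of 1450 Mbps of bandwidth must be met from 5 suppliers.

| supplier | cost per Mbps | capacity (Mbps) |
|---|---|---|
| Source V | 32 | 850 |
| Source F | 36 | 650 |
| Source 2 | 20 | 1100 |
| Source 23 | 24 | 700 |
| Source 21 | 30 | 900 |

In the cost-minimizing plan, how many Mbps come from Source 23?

Cheapest first:
Take 1100 from Source 2 at 20 — need 350 more.
Take 350 from Source 23 at 24 to finish.
Source 21, Source V, Source F: unused.

350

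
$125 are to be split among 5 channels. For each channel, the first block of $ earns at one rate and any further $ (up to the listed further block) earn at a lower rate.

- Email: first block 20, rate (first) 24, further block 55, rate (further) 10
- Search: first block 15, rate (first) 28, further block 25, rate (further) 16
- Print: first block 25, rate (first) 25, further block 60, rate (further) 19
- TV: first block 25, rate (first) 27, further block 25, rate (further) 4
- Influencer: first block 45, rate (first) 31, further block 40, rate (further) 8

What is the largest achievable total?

3475

Treat each block as its own option and order by rate: Influencer/first 31 > Search/first 28 > TV/first 27 > Print/first 25 > Email/first 24 > Print/second 19 > Search/second 16 > Email/second 10 > Influencer/second 8 > TV/second 4.
Influencer/first (31): +45 — 80 left.
Search/first (28): +15 — 65 left.
Fill TV first block (25 at 27) — 40 left.
Print/first (25): +25 — 15 left.
Email/first: +15 of 20 at 24; pool empty.
Total = 31×45 + 28×15 + 27×25 + 25×25 + 24×15 = 3475.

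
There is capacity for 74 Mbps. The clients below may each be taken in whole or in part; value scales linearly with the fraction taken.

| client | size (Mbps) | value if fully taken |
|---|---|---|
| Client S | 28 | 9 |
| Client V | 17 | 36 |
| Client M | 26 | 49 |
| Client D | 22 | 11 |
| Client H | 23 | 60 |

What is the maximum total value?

Best value per unit of size first: Client H 60/23≈2.61, Client V 36/17≈2.12, Client M 49/26≈1.88, Client D 11/22≈0.5, Client S 9/28≈0.321.
Take all of Client H (23 Mbps, value 60) ; 51 Mbps left.
Take all of Client V (17 Mbps, value 36) ; 34 Mbps left.
Take all of Client M (26 Mbps, value 49) ; 8 Mbps left.
Only 8 Mbps remain; take 8/22 of Client D for value 11×8/22 = 4.
Total value = 149.

149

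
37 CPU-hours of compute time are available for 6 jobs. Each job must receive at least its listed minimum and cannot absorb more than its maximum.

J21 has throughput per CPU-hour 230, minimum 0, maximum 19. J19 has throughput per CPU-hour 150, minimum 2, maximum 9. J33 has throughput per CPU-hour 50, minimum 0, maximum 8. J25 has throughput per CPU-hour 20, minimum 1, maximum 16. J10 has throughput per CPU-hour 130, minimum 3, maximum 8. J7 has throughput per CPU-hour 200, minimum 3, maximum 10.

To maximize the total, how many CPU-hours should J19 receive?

4

Meeting every minimum uses 0+2+0+1+3+3 = 9 CPU-hours, leaving 28.
Highest throughput per CPU-hour first: J21 230 > J7 200 > J19 150 > J10 130 > J33 50 > J25 20.
J21: +19 to 19 (cap) — 9 left.
Give J7 7 more to hit its cap of 10 — 2 left.
J19 has room for 7 more but only 2 remain, so it gets 4.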